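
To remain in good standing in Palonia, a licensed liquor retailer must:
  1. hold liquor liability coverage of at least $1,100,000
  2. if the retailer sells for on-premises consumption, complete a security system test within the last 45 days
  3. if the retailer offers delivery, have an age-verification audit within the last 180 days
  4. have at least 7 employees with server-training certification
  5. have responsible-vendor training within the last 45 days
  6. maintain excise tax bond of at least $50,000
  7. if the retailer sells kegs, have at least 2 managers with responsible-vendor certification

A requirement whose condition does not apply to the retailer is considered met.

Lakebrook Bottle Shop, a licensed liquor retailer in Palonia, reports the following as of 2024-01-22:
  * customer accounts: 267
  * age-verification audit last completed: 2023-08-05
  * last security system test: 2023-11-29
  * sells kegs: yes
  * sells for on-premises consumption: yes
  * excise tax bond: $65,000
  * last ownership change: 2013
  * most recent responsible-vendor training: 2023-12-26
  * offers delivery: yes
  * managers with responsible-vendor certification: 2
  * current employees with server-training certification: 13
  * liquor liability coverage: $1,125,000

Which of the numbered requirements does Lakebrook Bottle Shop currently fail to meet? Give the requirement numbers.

1. liquor liability coverage $1,125,000 ≥ $1,100,000 → met
2. condition 'sells for on-premises consumption' holds; security system test 54 days ago vs limit 45 → not met
3. condition 'offers delivery' holds; age-verification audit 170 days ago vs limit 180 → met
4. employees with server-training certification 13 ≥ 7 → met
5. responsible-vendor training 27 days ago vs limit 45 → met
6. excise tax bond $65,000 ≥ $50,000 → met
7. condition 'sells kegs' holds; managers with responsible-vendor certification 2 ≥ 2 → met
Not met: 2

2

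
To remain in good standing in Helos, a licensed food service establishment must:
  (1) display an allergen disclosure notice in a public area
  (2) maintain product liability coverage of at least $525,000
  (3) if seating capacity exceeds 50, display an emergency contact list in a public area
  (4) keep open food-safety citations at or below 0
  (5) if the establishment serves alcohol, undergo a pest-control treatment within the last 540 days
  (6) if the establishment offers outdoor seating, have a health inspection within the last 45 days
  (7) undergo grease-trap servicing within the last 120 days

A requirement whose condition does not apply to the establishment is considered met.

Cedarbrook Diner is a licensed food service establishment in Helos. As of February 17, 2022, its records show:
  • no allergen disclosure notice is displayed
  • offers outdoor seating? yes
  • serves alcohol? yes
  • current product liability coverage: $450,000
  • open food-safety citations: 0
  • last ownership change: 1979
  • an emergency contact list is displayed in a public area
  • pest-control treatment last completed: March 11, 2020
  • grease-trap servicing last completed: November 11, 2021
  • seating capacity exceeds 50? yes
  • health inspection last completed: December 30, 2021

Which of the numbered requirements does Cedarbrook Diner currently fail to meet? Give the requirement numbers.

1, 2, 5, 6

1. allergen disclosure notice absent → not met
2. product liability coverage $450,000 < $525,000 → not met
3. condition 'seating capacity exceeds 50' holds; emergency contact list present → met
4. open food-safety citations 0 ≤ 0 → met
5. condition 'serves alcohol' holds; pest-control treatment 708 days ago vs limit 540 → not met
6. condition 'offers outdoor seating' holds; health inspection 49 days ago vs limit 45 → not met
7. grease-trap servicing 98 days ago vs limit 120 → met
Not met: 1, 2, 5, 6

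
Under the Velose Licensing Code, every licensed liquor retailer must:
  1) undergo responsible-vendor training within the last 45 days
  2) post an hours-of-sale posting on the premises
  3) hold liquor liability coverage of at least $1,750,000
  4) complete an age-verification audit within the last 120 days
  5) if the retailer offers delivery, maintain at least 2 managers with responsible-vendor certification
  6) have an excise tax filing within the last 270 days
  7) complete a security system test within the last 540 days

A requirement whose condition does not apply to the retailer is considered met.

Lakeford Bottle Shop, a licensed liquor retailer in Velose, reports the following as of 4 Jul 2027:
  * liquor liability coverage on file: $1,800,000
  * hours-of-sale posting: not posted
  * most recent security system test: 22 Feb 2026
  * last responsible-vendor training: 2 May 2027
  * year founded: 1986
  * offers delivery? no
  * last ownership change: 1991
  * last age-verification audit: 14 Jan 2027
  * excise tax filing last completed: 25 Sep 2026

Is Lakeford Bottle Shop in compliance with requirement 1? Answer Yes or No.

No

1. responsible-vendor training 63 days ago vs limit 45 → not met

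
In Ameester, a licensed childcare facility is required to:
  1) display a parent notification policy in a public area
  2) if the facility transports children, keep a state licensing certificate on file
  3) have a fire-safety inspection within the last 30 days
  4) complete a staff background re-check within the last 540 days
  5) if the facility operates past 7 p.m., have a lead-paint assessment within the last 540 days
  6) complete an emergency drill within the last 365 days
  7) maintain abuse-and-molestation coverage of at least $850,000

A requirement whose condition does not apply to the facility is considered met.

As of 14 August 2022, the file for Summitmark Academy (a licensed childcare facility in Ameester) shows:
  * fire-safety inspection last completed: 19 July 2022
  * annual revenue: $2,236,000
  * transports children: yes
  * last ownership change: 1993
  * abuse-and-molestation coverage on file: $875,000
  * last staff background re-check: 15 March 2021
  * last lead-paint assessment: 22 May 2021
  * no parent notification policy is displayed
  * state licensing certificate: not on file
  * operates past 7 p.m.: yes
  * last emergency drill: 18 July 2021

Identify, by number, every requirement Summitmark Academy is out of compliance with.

1, 2, 6

1. parent notification policy absent → not met
2. condition 'transports children' holds; state licensing certificate absent → not met
3. fire-safety inspection 26 days ago vs limit 30 → met
4. staff background re-check 517 days ago vs limit 540 → met
5. condition 'operates past 7 p.m.' holds; lead-paint assessment 449 days ago vs limit 540 → met
6. emergency drill 392 days ago vs limit 365 → not met
7. abuse-and-molestation coverage $875,000 ≥ $850,000 → met
Not met: 1, 2, 6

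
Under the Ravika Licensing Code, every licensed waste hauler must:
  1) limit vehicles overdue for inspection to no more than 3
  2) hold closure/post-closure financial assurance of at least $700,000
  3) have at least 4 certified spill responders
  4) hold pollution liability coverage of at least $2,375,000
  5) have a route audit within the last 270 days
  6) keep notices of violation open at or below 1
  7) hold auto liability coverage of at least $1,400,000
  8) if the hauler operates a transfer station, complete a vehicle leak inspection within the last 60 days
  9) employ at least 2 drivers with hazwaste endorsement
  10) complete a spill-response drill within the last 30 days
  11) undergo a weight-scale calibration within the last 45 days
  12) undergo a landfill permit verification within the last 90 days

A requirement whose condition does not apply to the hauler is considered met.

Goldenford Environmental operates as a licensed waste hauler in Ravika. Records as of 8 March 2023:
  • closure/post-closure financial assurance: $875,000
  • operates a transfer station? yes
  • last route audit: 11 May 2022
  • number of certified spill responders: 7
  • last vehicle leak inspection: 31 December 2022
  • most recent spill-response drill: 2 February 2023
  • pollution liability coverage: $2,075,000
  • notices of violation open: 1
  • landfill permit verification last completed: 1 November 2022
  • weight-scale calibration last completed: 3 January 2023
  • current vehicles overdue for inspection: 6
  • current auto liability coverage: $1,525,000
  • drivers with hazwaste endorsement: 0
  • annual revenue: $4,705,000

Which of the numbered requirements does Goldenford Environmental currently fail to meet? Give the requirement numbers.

1, 4, 5, 8, 9, 10, 11, 12

1. vehicles overdue for inspection 6 > 3 → not met
2. closure/post-closure financial assurance $875,000 ≥ $700,000 → met
3. certified spill responders 7 ≥ 4 → met
4. pollution liability coverage $2,075,000 < $2,375,000 → not met
5. route audit 301 days ago vs limit 270 → not met
6. notices of violation open 1 ≤ 1 → met
7. auto liability coverage $1,525,000 ≥ $1,400,000 → met
8. condition 'operates a transfer station' holds; vehicle leak inspection 67 days ago vs limit 60 → not met
9. drivers with hazwaste endorsement 0 < 2 → not met
10. spill-response drill 34 days ago vs limit 30 → not met
11. weight-scale calibration 64 days ago vs limit 45 → not met
12. landfill permit verification 127 days ago vs limit 90 → not met
Not met: 1, 4, 5, 8, 9, 10, 11, 12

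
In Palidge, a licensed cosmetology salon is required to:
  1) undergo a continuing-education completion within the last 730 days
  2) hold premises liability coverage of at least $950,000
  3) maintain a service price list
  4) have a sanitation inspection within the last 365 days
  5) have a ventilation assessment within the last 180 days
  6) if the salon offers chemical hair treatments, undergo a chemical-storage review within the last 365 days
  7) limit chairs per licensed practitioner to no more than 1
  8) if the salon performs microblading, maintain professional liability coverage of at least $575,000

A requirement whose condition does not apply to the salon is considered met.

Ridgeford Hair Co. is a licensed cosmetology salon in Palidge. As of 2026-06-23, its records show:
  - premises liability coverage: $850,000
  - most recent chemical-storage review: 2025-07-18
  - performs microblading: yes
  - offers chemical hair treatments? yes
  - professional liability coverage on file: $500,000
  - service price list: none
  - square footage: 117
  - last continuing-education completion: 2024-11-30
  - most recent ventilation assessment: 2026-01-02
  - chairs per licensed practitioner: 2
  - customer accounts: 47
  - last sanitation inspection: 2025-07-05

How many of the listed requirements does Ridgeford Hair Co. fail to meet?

4

1. continuing-education completion 570 days ago vs limit 730 → met
2. premises liability coverage $850,000 < $950,000 → not met
3. service price list absent → not met
4. sanitation inspection 353 days ago vs limit 365 → met
5. ventilation assessment 172 days ago vs limit 180 → met
6. condition 'offers chemical hair treatments' holds; chemical-storage review 340 days ago vs limit 365 → met
7. chairs per licensed practitioner 2 > 1 → not met
8. condition 'performs microblading' holds; professional liability coverage $500,000 < $575,000 → not met
Not met: 4 of 8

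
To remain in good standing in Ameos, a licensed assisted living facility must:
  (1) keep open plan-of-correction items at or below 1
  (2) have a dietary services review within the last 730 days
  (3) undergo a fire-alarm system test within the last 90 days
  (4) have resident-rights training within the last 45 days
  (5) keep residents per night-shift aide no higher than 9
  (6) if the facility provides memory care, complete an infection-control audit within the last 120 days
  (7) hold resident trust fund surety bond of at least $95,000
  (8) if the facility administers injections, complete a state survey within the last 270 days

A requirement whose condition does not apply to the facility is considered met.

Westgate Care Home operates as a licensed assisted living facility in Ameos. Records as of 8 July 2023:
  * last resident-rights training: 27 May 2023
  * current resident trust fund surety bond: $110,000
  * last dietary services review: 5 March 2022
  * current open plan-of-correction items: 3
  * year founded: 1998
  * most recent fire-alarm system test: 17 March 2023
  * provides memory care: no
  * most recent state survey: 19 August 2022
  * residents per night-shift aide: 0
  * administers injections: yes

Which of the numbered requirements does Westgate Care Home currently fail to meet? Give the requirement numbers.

1. open plan-of-correction items 3 > 1 → not met
2. dietary services review 490 days ago vs limit 730 → met
3. fire-alarm system test 113 days ago vs limit 90 → not met
4. resident-rights training 42 days ago vs limit 45 → met
5. residents per night-shift aide 0 ≤ 9 → met
6. condition 'provides memory care' does not hold → requirement n/a → met
7. resident trust fund surety bond $110,000 ≥ $95,000 → met
8. condition 'administers injections' holds; state survey 323 days ago vs limit 270 → not met
Not met: 1, 3, 8

1, 3, 8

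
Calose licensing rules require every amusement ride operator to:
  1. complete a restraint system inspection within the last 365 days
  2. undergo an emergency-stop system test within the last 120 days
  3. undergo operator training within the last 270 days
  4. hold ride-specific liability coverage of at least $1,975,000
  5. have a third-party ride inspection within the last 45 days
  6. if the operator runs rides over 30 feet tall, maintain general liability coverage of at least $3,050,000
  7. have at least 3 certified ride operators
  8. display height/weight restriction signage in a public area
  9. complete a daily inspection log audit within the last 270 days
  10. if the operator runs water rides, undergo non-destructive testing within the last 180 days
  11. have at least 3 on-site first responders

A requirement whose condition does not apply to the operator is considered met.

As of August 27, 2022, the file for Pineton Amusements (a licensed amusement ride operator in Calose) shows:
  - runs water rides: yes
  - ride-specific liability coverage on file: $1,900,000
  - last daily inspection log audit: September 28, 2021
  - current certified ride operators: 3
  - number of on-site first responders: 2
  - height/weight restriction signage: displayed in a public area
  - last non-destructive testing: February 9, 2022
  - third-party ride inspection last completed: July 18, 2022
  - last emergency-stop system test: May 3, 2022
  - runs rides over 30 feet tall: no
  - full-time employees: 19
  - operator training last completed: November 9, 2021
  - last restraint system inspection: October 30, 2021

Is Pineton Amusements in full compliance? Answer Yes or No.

1. restraint system inspection 301 days ago vs limit 365 → met
2. emergency-stop system test 116 days ago vs limit 120 → met
3. operator training 291 days ago vs limit 270 → not met
4. ride-specific liability coverage $1,900,000 < $1,975,000 → not met
5. third-party ride inspection 40 days ago vs limit 45 → met
6. condition 'runs rides over 30 feet tall' does not hold → requirement n/a → met
7. certified ride operators 3 ≥ 3 → met
8. height/weight restriction signage present → met
9. daily inspection log audit 333 days ago vs limit 270 → not met
10. condition 'runs water rides' holds; non-destructive testing 199 days ago vs limit 180 → not met
11. on-site first responders 2 < 3 → not met
Not met: 3, 4, 9, 10, 11

No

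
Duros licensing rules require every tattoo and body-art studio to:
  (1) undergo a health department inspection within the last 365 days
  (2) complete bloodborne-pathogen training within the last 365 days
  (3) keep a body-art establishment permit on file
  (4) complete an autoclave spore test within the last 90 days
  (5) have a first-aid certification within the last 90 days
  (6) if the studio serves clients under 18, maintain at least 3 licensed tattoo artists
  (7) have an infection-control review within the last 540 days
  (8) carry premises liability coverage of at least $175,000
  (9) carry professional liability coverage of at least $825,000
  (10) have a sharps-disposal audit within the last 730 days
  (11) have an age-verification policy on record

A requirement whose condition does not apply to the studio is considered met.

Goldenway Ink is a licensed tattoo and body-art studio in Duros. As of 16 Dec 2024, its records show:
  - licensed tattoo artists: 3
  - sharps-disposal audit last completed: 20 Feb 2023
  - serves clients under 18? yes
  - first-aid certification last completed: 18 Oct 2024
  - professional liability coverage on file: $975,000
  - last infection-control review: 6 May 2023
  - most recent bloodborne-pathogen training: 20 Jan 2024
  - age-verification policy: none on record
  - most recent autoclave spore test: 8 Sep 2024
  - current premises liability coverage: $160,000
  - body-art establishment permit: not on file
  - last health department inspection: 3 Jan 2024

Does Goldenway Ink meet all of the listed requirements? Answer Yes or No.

No

1. health department inspection 348 days ago vs limit 365 → met
2. bloodborne-pathogen training 331 days ago vs limit 365 → met
3. body-art establishment permit absent → not met
4. autoclave spore test 99 days ago vs limit 90 → not met
5. first-aid certification 59 days ago vs limit 90 → met
6. condition 'serves clients under 18' holds; licensed tattoo artists 3 ≥ 3 → met
7. infection-control review 590 days ago vs limit 540 → not met
8. premises liability coverage $160,000 < $175,000 → not met
9. professional liability coverage $975,000 ≥ $825,000 → met
10. sharps-disposal audit 665 days ago vs limit 730 → met
11. age-verification policy absent → not met
Not met: 3, 4, 7, 8, 11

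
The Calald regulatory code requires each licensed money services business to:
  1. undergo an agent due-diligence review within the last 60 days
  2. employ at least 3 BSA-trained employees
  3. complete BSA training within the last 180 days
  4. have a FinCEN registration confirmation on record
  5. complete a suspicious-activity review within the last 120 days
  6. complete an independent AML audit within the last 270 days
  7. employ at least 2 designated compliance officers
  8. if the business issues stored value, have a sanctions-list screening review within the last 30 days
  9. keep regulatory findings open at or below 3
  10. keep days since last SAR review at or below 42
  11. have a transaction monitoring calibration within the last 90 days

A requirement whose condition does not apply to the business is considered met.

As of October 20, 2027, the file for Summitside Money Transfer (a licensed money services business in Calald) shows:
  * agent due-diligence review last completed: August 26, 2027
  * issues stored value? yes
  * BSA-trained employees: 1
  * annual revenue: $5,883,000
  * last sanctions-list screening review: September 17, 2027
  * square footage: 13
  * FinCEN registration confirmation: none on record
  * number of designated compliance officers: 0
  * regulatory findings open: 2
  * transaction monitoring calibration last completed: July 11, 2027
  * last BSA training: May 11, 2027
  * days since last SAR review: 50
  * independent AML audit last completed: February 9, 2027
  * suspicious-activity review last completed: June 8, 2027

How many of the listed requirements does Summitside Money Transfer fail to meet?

7

1. agent due-diligence review 55 days ago vs limit 60 → met
2. BSA-trained employees 1 < 3 → not met
3. BSA training 162 days ago vs limit 180 → met
4. FinCEN registration confirmation absent → not met
5. suspicious-activity review 134 days ago vs limit 120 → not met
6. independent AML audit 253 days ago vs limit 270 → met
7. designated compliance officers 0 < 2 → not met
8. condition 'issues stored value' holds; sanctions-list screening review 33 days ago vs limit 30 → not met
9. regulatory findings open 2 ≤ 3 → met
10. days since last SAR review 50 > 42 → not met
11. transaction monitoring calibration 101 days ago vs limit 90 → not met
Not met: 7 of 11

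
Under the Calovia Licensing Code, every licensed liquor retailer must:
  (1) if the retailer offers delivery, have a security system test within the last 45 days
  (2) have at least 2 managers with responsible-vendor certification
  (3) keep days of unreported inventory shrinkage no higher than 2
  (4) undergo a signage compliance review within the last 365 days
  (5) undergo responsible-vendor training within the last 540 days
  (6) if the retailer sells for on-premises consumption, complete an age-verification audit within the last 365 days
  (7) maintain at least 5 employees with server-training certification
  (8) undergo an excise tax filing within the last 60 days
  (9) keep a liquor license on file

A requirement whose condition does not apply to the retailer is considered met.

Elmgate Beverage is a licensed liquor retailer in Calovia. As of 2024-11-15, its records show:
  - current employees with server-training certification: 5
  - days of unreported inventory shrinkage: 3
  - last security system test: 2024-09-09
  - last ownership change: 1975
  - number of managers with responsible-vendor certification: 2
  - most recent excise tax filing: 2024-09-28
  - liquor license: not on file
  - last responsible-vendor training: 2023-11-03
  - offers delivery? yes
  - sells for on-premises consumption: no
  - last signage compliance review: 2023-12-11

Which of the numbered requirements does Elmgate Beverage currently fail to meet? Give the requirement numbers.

1, 3, 9

1. condition 'offers delivery' holds; security system test 67 days ago vs limit 45 → not met
2. managers with responsible-vendor certification 2 ≥ 2 → met
3. days of unreported inventory shrinkage 3 > 2 → not met
4. signage compliance review 340 days ago vs limit 365 → met
5. responsible-vendor training 378 days ago vs limit 540 → met
6. condition 'sells for on-premises consumption' does not hold → requirement n/a → met
7. employees with server-training certification 5 ≥ 5 → met
8. excise tax filing 48 days ago vs limit 60 → met
9. liquor license absent → not met
Not met: 1, 3, 9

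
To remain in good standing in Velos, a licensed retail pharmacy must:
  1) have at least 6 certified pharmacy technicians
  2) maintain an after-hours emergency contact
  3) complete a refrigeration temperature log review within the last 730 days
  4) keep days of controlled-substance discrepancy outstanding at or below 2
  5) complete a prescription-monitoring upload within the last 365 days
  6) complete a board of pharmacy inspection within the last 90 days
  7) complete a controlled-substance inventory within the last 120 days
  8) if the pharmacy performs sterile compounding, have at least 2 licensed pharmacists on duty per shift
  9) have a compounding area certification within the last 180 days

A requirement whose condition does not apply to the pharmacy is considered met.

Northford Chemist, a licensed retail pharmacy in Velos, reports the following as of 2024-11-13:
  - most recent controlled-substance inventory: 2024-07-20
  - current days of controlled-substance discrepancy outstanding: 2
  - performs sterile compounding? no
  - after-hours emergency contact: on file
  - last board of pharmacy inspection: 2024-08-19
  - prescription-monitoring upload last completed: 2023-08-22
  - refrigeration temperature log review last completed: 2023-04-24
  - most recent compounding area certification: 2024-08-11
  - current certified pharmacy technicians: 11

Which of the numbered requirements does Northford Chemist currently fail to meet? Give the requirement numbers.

5

1. certified pharmacy technicians 11 ≥ 6 → met
2. after-hours emergency contact present → met
3. refrigeration temperature log review 569 days ago vs limit 730 → met
4. days of controlled-substance discrepancy outstanding 2 ≤ 2 → met
5. prescription-monitoring upload 449 days ago vs limit 365 → not met
6. board of pharmacy inspection 86 days ago vs limit 90 → met
7. controlled-substance inventory 116 days ago vs limit 120 → met
8. condition 'performs sterile compounding' does not hold → requirement n/a → met
9. compounding area certification 94 days ago vs limit 180 → met
Not met: 5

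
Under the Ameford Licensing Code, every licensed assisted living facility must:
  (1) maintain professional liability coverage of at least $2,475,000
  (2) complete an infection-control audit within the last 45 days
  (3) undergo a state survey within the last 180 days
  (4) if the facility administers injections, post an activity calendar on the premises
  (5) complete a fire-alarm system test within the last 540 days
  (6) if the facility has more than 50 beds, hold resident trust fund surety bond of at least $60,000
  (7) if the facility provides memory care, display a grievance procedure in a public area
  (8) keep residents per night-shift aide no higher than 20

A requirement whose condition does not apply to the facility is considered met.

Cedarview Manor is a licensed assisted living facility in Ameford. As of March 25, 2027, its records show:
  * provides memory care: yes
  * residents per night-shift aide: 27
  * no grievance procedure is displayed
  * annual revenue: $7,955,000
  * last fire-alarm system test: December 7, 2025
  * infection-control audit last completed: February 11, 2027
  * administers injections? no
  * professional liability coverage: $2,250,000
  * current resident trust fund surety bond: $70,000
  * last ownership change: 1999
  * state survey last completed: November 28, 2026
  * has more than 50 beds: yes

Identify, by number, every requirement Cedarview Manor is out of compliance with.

1, 7, 8

1. professional liability coverage $2,250,000 < $2,475,000 → not met
2. infection-control audit 42 days ago vs limit 45 → met
3. state survey 117 days ago vs limit 180 → met
4. condition 'administers injections' does not hold → requirement n/a → met
5. fire-alarm system test 473 days ago vs limit 540 → met
6. condition 'has more than 50 beds' holds; resident trust fund surety bond $70,000 ≥ $60,000 → met
7. condition 'provides memory care' holds; grievance procedure absent → not met
8. residents per night-shift aide 27 > 20 → not met
Not met: 1, 7, 8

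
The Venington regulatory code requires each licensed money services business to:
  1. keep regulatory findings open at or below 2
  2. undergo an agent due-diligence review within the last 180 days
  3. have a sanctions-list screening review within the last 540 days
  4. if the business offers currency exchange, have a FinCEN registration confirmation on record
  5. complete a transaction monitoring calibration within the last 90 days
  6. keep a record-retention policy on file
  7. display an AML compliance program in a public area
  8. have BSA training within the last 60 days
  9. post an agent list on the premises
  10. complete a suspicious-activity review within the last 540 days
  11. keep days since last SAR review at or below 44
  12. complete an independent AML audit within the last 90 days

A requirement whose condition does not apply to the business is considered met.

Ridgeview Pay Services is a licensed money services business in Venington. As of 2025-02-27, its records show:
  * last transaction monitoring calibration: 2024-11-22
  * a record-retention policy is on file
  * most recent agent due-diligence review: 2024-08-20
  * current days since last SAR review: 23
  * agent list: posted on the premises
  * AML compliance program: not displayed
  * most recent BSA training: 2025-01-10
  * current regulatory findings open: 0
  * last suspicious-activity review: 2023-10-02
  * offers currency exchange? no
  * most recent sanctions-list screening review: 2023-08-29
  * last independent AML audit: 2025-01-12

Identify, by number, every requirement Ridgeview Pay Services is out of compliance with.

2, 3, 5, 7

1. regulatory findings open 0 ≤ 2 → met
2. agent due-diligence review 191 days ago vs limit 180 → not met
3. sanctions-list screening review 548 days ago vs limit 540 → not met
4. condition 'offers currency exchange' does not hold → requirement n/a → met
5. transaction monitoring calibration 97 days ago vs limit 90 → not met
6. record-retention policy present → met
7. AML compliance program absent → not met
8. BSA training 48 days ago vs limit 60 → met
9. agent list present → met
10. suspicious-activity review 514 days ago vs limit 540 → met
11. days since last SAR review 23 ≤ 44 → met
12. independent AML audit 46 days ago vs limit 90 → met
Not met: 2, 3, 5, 7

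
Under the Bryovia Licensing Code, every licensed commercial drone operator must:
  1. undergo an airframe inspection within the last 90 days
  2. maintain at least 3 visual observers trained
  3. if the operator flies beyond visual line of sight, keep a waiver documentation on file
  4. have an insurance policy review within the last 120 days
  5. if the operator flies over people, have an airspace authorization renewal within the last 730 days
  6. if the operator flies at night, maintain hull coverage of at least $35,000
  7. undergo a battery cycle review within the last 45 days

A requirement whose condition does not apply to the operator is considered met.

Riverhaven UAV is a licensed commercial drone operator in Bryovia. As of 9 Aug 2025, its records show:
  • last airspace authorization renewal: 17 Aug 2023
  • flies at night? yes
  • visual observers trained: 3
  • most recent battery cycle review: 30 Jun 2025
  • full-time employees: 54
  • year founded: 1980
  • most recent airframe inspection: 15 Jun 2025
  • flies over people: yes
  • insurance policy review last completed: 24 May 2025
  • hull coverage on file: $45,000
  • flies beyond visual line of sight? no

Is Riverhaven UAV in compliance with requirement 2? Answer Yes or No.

Yes

2. visual observers trained 3 ≥ 3 → met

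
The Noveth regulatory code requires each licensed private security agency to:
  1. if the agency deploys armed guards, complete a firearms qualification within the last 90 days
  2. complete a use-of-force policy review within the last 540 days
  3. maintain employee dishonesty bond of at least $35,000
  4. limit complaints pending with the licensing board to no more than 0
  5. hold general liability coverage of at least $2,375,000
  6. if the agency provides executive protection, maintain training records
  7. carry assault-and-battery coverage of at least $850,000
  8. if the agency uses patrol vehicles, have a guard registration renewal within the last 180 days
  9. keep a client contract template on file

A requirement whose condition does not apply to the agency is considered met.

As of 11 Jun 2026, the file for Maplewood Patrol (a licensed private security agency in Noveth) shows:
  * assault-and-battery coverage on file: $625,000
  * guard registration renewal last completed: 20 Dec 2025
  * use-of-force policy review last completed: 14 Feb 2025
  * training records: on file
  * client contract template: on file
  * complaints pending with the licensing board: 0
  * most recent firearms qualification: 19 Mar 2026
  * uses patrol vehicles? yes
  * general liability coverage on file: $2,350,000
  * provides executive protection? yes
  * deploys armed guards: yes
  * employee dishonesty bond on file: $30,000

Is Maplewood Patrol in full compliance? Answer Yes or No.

No

1. condition 'deploys armed guards' holds; firearms qualification 84 days ago vs limit 90 → met
2. use-of-force policy review 482 days ago vs limit 540 → met
3. employee dishonesty bond $30,000 < $35,000 → not met
4. complaints pending with the licensing board 0 ≤ 0 → met
5. general liability coverage $2,350,000 < $2,375,000 → not met
6. condition 'provides executive protection' holds; training records present → met
7. assault-and-battery coverage $625,000 < $850,000 → not met
8. condition 'uses patrol vehicles' holds; guard registration renewal 173 days ago vs limit 180 → met
9. client contract template present → met
Not met: 3, 5, 7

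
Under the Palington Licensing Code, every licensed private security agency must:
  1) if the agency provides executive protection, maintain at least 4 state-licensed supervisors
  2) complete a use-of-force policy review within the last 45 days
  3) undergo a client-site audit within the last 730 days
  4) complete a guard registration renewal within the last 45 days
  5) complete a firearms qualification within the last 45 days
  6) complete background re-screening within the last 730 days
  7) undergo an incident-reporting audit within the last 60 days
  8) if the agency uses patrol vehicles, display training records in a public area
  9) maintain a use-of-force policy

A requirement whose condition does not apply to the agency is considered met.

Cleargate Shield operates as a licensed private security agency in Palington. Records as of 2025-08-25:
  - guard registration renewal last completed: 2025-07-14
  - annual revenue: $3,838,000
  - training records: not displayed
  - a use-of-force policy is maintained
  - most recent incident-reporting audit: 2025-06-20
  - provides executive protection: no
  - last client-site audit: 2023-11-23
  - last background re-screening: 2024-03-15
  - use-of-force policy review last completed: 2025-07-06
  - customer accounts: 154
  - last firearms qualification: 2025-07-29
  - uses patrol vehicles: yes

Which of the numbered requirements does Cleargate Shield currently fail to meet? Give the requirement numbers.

2, 7, 8

1. condition 'provides executive protection' does not hold → requirement n/a → met
2. use-of-force policy review 50 days ago vs limit 45 → not met
3. client-site audit 641 days ago vs limit 730 → met
4. guard registration renewal 42 days ago vs limit 45 → met
5. firearms qualification 27 days ago vs limit 45 → met
6. background re-screening 528 days ago vs limit 730 → met
7. incident-reporting audit 66 days ago vs limit 60 → not met
8. condition 'uses patrol vehicles' holds; training records absent → not met
9. use-of-force policy present → met
Not met: 2, 7, 8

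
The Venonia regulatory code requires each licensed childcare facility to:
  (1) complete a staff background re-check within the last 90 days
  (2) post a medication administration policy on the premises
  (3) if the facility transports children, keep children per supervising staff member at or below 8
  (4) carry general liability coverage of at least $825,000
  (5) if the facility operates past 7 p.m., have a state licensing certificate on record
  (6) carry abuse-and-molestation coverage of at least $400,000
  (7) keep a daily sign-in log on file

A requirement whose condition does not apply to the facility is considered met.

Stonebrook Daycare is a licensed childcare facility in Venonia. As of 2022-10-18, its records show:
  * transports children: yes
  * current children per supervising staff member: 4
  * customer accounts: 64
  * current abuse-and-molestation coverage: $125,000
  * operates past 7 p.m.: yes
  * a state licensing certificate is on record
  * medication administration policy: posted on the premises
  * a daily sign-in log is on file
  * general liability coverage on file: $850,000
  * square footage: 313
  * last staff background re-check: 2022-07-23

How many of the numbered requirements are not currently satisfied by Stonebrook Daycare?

1. staff background re-check 87 days ago vs limit 90 → met
2. medication administration policy present → met
3. condition 'transports children' holds; children per supervising staff member 4 ≤ 8 → met
4. general liability coverage $850,000 ≥ $825,000 → met
5. condition 'operates past 7 p.m.' holds; state licensing certificate present → met
6. abuse-and-molestation coverage $125,000 < $400,000 → not met
7. daily sign-in log present → met
Not met: 1 of 7

1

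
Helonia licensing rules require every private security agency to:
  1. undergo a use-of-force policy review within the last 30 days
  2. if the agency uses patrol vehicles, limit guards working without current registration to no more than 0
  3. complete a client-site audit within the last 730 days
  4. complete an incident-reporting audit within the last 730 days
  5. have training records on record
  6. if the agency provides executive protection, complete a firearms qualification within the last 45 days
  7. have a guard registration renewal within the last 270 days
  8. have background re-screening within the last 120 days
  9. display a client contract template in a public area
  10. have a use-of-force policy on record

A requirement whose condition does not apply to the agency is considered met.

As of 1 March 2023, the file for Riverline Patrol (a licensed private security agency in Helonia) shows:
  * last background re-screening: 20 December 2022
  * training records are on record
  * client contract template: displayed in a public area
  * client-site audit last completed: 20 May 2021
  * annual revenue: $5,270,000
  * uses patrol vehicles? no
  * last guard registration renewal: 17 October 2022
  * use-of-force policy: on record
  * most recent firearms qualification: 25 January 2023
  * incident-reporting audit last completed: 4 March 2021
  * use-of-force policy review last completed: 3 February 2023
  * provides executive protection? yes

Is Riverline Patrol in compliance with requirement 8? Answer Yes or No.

8. background re-screening 71 days ago vs limit 120 → met

Yes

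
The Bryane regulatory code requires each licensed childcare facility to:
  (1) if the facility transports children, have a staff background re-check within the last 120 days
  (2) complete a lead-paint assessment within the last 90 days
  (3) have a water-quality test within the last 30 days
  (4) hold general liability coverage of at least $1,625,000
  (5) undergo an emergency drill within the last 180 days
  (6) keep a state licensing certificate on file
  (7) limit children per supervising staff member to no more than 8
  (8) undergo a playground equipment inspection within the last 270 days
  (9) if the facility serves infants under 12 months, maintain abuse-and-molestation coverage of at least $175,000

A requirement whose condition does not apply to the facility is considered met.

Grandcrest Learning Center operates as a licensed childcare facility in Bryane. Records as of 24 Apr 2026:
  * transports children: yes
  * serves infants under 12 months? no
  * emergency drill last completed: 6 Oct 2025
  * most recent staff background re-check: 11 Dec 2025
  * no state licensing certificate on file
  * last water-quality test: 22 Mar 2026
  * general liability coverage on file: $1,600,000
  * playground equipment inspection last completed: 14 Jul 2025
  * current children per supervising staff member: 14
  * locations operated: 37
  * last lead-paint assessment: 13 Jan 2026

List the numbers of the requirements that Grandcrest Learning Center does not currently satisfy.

1. condition 'transports children' holds; staff background re-check 134 days ago vs limit 120 → not met
2. lead-paint assessment 101 days ago vs limit 90 → not met
3. water-quality test 33 days ago vs limit 30 → not met
4. general liability coverage $1,600,000 < $1,625,000 → not met
5. emergency drill 200 days ago vs limit 180 → not met
6. state licensing certificate absent → not met
7. children per supervising staff member 14 > 8 → not met
8. playground equipment inspection 284 days ago vs limit 270 → not met
9. condition 'serves infants under 12 months' does not hold → requirement n/a → met
Not met: 1, 2, 3, 4, 5, 6, 7, 8

1, 2, 3, 4, 5, 6, 7, 8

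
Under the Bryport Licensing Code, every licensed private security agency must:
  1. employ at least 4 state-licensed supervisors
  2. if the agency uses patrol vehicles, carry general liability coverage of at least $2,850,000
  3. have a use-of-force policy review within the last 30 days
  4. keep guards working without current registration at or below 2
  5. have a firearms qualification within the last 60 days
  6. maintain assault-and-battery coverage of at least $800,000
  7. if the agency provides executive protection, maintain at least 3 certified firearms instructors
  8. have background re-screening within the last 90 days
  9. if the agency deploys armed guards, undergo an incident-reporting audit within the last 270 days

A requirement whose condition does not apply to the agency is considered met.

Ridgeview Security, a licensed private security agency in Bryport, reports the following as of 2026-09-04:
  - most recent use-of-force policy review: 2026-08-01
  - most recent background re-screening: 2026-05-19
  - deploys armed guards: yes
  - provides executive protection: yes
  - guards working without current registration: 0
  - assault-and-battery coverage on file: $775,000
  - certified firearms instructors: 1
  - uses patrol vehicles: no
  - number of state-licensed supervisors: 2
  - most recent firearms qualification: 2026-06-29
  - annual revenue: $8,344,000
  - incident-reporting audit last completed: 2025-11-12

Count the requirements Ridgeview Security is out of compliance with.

7

1. state-licensed supervisors 2 < 4 → not met
2. condition 'uses patrol vehicles' does not hold → requirement n/a → met
3. use-of-force policy review 34 days ago vs limit 30 → not met
4. guards working without current registration 0 ≤ 2 → met
5. firearms qualification 67 days ago vs limit 60 → not met
6. assault-and-battery coverage $775,000 < $800,000 → not met
7. condition 'provides executive protection' holds; certified firearms instructors 1 < 3 → not met
8. background re-screening 108 days ago vs limit 90 → not met
9. condition 'deploys armed guards' holds; incident-reporting audit 296 days ago vs limit 270 → not met
Not met: 7 of 9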